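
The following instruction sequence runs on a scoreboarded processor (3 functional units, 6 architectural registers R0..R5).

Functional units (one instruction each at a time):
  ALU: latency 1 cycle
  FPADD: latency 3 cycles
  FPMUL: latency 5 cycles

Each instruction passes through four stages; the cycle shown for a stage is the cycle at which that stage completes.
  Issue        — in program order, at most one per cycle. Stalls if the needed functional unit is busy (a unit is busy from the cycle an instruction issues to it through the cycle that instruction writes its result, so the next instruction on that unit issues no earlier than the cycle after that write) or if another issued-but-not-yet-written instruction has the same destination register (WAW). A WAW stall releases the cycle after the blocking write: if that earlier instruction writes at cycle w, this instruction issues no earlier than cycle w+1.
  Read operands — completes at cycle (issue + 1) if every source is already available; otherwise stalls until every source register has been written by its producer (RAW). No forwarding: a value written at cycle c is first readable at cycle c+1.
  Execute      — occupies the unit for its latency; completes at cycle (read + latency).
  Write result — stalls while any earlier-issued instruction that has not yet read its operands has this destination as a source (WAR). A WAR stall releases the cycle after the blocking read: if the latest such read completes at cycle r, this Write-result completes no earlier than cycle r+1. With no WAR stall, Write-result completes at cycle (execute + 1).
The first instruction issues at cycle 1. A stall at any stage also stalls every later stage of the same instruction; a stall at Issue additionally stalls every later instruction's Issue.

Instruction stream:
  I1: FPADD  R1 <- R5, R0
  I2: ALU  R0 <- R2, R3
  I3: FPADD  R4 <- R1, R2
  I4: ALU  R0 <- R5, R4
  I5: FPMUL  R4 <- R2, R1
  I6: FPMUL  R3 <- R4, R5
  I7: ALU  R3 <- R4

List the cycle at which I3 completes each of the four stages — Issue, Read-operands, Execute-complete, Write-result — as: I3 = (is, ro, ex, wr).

I1: IS=1 RO=2 EX=5 WR=6
I2: IS=2 RO=3 EX=4 WR=5
I3: IS=7 RO=8 EX=11 WR=12  [struct: FPADD busy until I1 writes@6]
I4: IS=8 RO=13 EX=14 WR=15  [RAW R4: wait I3 write@12]
I5: IS=13 RO=14 EX=19 WR=20  [WAW R4: wait I3 write@12]
I6: IS=21 RO=22 EX=27 WR=28  [struct: FPMUL busy until I5 writes@20]
I7: IS=29 RO=30 EX=31 WR=32  [WAW R3: wait I6 write@28]

I3 = (7, 8, 11, 12)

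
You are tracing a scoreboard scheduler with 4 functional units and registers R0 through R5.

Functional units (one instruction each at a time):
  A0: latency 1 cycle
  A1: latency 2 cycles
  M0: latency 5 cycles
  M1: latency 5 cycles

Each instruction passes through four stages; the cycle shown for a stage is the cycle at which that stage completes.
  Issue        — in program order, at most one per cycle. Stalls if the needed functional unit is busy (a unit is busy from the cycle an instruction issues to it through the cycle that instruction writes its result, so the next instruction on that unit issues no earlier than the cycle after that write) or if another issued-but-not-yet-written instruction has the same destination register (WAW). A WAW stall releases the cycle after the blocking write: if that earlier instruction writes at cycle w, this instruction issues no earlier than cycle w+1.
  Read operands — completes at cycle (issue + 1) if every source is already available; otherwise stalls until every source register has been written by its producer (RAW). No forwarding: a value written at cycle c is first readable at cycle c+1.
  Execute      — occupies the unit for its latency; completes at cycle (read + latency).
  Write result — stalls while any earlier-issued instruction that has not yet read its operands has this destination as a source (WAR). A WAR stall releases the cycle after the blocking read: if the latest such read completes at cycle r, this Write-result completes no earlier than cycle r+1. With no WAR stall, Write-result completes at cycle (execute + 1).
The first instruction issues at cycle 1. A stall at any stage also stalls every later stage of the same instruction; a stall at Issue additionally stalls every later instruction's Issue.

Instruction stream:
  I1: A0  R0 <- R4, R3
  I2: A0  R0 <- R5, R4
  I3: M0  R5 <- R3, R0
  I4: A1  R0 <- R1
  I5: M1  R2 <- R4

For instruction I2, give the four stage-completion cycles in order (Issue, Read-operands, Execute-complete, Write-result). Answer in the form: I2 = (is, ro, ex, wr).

I2 = (5, 6, 7, 8)

cycle 1: I1 issues→A0
cycle 2: I1 reads
cycle 3: I1 exec-done
cycle 4: I1 writes R0
cycle 5: I2 issues→A0
cycle 6: I2 reads | I3 issues→M0
cycle 7: I2 exec-done
cycle 8: I2 writes R0
cycle 9: I3 reads | I4 issues→A1
cycle 10: I4 reads | I5 issues→M1
cycle 11: I5 reads
cycle 12: I4 exec-done
cycle 13: I4 writes R0
cycle 14: I3 exec-done
cycle 15: I3 writes R5
cycle 16: I5 exec-done
cycle 17: I5 writes R2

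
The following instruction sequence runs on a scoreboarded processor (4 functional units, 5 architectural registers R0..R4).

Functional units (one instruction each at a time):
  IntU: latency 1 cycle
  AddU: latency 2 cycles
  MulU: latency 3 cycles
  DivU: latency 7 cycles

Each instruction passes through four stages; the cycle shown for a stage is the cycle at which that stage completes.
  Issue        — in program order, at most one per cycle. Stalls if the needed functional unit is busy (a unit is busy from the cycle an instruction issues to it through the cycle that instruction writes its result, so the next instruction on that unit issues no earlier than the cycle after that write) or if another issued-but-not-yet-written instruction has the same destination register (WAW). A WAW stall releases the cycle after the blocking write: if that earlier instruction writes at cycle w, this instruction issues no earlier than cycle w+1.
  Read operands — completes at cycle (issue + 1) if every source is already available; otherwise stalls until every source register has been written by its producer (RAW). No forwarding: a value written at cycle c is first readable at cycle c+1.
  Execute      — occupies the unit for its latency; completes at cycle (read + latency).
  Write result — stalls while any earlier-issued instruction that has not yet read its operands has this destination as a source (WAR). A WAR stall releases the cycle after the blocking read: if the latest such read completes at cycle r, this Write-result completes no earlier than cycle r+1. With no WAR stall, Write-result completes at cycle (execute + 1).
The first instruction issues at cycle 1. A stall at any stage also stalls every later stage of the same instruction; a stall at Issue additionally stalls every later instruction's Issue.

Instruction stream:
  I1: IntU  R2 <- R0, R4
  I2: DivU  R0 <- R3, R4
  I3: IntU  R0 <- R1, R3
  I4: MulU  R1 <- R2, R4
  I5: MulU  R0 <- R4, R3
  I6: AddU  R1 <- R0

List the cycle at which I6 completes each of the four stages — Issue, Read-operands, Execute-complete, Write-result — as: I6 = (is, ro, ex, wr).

I6 = (20, 25, 27, 28)

I1 -> (1, 2, 3, 4)
I2 -> (2, 3, 10, 11)
I3 -> (12, 13, 14, 15)  // WAW R0: wait I2 write@11
I4 -> (13, 14, 17, 18)
I5 -> (19, 20, 23, 24)  // struct: MulU busy until I4 writes@18
I6 -> (20, 25, 27, 28)  // RAW R0: wait I5 write@24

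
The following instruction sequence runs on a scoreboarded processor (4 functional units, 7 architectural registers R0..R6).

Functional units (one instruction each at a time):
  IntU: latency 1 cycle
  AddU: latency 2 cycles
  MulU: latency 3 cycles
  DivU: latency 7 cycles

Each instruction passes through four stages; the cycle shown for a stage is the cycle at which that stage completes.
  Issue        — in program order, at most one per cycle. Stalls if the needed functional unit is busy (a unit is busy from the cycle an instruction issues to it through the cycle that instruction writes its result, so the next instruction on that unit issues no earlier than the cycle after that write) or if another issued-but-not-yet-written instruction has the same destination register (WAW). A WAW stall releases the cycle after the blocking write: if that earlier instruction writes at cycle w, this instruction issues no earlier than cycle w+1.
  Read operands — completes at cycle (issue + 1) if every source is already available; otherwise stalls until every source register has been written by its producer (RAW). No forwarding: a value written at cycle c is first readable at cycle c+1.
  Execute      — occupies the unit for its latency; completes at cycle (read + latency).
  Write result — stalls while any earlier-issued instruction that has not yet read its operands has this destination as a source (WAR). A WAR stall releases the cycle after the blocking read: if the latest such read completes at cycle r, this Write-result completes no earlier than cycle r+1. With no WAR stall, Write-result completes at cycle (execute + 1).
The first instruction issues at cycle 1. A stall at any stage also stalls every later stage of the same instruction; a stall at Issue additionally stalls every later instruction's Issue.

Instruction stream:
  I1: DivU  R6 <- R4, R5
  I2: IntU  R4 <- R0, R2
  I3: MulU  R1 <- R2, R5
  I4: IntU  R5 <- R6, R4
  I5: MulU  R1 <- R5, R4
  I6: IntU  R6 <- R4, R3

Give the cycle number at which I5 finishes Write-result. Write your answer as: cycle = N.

c1: I1→DivU
c2: I1 RO; I2→IntU
c3: I2 RO; I3→MulU
c4: I2 EX; I3 RO
c5: I2 WR R4
c6: I4→IntU
c7: I3 EX
c8: I3 WR R1
c9: I1 EX; I5→MulU
c10: I1 WR R6
c11: I4 RO
c12: I4 EX
c13: I4 WR R5
c14: I5 RO; I6→IntU
c15: I6 RO
c16: I6 EX
c17: I5 EX; I6 WR R6
c18: I5 WR R1

cycle = 18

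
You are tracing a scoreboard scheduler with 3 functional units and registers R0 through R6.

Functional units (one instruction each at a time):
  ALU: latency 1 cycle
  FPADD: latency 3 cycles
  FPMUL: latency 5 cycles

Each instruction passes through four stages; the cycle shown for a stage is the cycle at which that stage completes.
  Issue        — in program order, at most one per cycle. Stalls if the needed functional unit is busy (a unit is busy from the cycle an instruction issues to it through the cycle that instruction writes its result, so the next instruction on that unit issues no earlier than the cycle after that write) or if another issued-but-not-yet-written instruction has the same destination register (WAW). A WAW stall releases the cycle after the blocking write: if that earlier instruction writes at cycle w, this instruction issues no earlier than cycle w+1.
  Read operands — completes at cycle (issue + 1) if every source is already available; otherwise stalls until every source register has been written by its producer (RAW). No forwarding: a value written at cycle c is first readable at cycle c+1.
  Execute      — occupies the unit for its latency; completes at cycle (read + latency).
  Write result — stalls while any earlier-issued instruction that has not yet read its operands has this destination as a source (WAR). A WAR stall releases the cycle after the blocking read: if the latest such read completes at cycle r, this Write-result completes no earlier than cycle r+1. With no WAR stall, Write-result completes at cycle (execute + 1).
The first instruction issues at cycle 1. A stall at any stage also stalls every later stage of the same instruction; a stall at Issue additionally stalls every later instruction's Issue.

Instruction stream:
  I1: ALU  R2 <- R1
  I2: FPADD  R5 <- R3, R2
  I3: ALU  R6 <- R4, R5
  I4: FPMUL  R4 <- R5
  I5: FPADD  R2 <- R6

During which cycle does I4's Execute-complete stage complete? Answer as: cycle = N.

cycle = 15

cycle 1: issue I1 (ALU)
cycle 2: I1 read-ops; issue I2 (FPADD)
cycle 3: I1 finished on ALU
cycle 4: I1→R2
cycle 5: I2 read-ops; issue I3 (ALU)
cycle 6: issue I4 (FPMUL)
cycle 8: I2 finished on FPADD
cycle 9: I2→R5
cycle 10: I3 read-ops; I4 read-ops; issue I5 (FPADD)
cycle 11: I3 finished on ALU
cycle 12: I3→R6
cycle 13: I5 read-ops
cycle 15: I4 finished on FPMUL
cycle 16: I4→R4; I5 finished on FPADD
cycle 17: I5→R2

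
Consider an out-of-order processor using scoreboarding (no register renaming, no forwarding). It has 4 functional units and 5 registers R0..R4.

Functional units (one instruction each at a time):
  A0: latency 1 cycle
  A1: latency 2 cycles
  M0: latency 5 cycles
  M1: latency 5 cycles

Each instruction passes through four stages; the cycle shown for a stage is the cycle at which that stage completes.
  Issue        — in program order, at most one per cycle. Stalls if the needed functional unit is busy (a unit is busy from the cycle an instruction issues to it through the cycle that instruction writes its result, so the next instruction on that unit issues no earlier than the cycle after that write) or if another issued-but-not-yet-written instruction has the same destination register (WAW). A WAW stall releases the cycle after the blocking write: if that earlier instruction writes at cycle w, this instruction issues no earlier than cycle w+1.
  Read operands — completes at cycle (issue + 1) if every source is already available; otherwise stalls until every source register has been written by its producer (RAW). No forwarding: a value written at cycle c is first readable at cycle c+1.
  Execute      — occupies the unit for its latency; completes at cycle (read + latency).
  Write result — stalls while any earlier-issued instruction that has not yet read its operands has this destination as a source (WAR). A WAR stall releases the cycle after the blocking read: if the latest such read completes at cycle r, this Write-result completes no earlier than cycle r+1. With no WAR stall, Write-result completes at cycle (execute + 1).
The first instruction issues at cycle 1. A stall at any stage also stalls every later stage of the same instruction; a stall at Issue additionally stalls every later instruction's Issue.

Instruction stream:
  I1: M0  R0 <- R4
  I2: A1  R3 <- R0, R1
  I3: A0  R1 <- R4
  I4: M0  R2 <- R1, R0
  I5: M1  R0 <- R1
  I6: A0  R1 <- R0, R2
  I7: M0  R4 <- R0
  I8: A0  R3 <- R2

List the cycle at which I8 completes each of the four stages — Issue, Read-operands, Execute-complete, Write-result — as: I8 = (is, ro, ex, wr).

I8 = (21, 22, 23, 24)

cycle 1: I1→M0
cycle 2: I1 RO | I2→A1
cycle 3: I3→A0
cycle 4: I3 RO
cycle 5: I3 EX
cycle 7: I1 EX
cycle 8: I1 WR R0
cycle 9: I2 RO | I4→M0
cycle 10: I3 WR R1 | I5→M1
cycle 11: I2 EX | I4 RO | I5 RO | I6→A0
cycle 12: I2 WR R3
cycle 16: I4 EX | I5 EX
cycle 17: I4 WR R2 | I5 WR R0
cycle 18: I6 RO | I7→M0
cycle 19: I6 EX | I7 RO
cycle 20: I6 WR R1
cycle 21: I8→A0
cycle 22: I8 RO
cycle 23: I8 EX
cycle 24: I7 EX | I8 WR R3
cycle 25: I7 WR R4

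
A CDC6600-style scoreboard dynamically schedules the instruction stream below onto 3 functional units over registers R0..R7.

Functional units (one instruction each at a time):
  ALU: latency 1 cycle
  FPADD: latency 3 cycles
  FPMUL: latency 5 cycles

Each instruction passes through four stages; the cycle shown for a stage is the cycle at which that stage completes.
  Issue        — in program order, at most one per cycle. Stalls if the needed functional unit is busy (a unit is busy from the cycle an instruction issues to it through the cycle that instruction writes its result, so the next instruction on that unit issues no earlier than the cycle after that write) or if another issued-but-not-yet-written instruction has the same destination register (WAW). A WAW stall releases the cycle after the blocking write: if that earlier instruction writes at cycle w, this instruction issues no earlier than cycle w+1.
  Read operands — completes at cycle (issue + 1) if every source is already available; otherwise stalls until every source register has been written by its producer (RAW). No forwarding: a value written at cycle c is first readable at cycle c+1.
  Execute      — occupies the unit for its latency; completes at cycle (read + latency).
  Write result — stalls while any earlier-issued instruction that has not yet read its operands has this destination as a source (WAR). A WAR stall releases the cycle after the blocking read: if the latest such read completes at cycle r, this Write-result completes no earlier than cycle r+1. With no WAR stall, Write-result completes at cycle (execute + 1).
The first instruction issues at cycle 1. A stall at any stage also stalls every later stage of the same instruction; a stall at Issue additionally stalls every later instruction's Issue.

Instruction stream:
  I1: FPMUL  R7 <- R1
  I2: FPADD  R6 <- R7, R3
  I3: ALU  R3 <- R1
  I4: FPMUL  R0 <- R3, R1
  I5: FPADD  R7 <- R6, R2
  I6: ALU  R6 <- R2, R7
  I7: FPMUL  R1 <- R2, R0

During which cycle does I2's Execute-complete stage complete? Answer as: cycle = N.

1) issue 1, read 2, done 7, write 8
2) issue 2, read 9, done 12, write 13  <RAW R7: wait I1 write@8>
3) issue 3, read 4, done 5, write 10  <WAR R3: wait I2 read@9>
4) issue 9, read 11, done 16, write 17  <struct: FPMUL busy until I1 writes@8 / RAW R3: wait I3 write@10>
5) issue 14, read 15, done 18, write 19  <struct: FPADD busy until I2 writes@13>
6) issue 15, read 20, done 21, write 22  <RAW R7: wait I5 write@19>
7) issue 18, read 19, done 24, write 25  <struct: FPMUL busy until I4 writes@17>

cycle = 12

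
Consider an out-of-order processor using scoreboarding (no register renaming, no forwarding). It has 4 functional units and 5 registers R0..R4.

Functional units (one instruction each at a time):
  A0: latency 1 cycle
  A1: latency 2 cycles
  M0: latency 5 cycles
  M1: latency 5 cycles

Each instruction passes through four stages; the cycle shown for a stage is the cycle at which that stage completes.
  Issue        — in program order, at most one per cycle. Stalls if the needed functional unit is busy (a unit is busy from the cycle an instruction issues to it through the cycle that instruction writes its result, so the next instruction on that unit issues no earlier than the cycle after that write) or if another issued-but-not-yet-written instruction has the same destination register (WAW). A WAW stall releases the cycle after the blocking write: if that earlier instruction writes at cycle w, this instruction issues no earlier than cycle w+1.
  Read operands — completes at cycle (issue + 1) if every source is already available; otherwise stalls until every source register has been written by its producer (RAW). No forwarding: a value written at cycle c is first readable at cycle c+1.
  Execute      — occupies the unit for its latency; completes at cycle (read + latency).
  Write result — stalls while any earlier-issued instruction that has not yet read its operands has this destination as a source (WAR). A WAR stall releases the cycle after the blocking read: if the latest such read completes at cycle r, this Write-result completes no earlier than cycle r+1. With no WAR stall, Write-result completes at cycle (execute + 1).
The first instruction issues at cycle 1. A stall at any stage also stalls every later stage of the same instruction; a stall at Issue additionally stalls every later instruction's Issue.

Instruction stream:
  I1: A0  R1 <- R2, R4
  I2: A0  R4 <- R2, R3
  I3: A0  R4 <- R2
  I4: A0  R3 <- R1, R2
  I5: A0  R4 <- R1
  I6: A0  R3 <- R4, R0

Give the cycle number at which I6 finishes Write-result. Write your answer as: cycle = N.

t=1  I1→A0
t=2  I1 RO
t=3  I1 EX
t=4  I1 WR R1
t=5  I2→A0
t=6  I2 RO
t=7  I2 EX
t=8  I2 WR R4
t=9  I3→A0
t=10  I3 RO
t=11  I3 EX
t=12  I3 WR R4
t=13  I4→A0
t=14  I4 RO
t=15  I4 EX
t=16  I4 WR R3
t=17  I5→A0
t=18  I5 RO
t=19  I5 EX
t=20  I5 WR R4
t=21  I6→A0
t=22  I6 RO
t=23  I6 EX
t=24  I6 WR R3

cycle = 24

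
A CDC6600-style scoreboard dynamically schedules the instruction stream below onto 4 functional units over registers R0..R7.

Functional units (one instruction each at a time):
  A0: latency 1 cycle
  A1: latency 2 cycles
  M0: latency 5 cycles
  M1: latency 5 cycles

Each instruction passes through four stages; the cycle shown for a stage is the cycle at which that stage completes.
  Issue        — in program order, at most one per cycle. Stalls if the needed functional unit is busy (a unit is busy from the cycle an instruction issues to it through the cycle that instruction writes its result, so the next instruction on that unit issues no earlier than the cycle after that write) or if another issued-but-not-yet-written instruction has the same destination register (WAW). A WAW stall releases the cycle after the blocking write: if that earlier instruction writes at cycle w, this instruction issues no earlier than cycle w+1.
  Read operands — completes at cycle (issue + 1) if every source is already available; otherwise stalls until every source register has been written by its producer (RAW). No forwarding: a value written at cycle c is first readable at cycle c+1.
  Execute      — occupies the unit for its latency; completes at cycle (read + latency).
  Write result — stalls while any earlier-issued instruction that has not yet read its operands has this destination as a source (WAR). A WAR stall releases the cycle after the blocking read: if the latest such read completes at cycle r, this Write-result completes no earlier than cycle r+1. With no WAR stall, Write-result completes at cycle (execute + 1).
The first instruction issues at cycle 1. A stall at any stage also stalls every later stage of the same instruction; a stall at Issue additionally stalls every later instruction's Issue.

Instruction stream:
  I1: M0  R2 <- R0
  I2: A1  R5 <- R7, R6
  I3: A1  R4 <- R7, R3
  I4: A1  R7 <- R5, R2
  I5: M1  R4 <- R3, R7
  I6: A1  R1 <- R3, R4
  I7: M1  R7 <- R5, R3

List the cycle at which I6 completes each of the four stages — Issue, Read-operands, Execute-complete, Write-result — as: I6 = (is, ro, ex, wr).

I6 = (17, 24, 26, 27)

cycle 1: I1→M0
cycle 2: I1 RO; I2→A1
cycle 3: I2 RO
cycle 5: I2 EX
cycle 6: I2 WR R5
cycle 7: I1 EX; I3→A1
cycle 8: I1 WR R2; I3 RO
cycle 10: I3 EX
cycle 11: I3 WR R4
cycle 12: I4→A1
cycle 13: I4 RO; I5→M1
cycle 15: I4 EX
cycle 16: I4 WR R7
cycle 17: I5 RO; I6→A1
cycle 22: I5 EX
cycle 23: I5 WR R4
cycle 24: I6 RO; I7→M1
cycle 25: I7 RO
cycle 26: I6 EX
cycle 27: I6 WR R1
cycle 30: I7 EX
cycle 31: I7 WR R7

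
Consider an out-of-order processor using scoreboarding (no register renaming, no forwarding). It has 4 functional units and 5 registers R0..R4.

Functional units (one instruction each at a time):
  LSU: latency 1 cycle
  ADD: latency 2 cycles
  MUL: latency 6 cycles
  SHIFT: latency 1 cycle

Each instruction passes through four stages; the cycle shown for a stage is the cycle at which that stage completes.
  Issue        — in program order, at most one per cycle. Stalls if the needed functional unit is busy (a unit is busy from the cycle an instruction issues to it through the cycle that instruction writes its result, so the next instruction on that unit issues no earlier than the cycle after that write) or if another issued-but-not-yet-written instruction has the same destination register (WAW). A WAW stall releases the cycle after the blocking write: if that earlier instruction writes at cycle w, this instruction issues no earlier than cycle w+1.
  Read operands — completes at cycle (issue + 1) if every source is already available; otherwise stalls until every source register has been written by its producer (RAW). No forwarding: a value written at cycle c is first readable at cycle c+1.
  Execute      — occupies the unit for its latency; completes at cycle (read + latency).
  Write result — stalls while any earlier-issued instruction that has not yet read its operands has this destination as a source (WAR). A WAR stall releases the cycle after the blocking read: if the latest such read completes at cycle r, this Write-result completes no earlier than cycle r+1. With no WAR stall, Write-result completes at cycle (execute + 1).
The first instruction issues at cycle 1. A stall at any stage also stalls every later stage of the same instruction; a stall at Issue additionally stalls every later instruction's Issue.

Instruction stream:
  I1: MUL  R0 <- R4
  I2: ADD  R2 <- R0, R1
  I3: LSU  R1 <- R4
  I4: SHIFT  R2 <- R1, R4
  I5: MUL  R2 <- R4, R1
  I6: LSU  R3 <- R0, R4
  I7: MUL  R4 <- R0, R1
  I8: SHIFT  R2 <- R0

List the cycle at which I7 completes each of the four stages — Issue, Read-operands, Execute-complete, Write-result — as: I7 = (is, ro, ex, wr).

I1 -> (1, 2, 8, 9)
I2 -> (2, 10, 12, 13)  // RAW R0: wait I1 write@9
I3 -> (3, 4, 5, 11)  // WAR R1: wait I2 read@10
I4 -> (14, 15, 16, 17)  // WAW R2: wait I2 write@13
I5 -> (18, 19, 25, 26)  // WAW R2: wait I4 write@17
I6 -> (19, 20, 21, 22)
I7 -> (27, 28, 34, 35)  // struct: MUL busy until I5 writes@26
I8 -> (28, 29, 30, 31)

I7 = (27, 28, 34, 35)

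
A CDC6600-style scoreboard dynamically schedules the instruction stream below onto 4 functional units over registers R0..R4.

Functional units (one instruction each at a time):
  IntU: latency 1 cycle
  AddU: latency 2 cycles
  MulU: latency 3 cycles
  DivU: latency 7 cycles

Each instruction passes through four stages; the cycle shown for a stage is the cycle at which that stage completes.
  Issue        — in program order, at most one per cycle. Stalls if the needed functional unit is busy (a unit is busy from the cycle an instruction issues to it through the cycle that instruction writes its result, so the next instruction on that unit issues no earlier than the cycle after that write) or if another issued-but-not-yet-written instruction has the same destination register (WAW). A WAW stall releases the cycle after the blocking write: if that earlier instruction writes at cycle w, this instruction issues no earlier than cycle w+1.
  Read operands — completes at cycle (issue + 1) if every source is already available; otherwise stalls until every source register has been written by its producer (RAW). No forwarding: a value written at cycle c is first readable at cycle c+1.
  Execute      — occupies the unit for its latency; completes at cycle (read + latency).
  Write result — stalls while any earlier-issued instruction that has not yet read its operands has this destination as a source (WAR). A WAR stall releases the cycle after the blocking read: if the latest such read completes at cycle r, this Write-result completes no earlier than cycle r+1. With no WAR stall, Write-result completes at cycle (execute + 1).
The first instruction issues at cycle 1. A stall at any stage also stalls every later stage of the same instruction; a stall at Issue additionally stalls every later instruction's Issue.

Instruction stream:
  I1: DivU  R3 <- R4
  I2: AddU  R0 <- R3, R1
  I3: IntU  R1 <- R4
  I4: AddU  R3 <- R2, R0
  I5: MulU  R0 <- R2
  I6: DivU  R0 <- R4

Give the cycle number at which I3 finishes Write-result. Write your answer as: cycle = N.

[1] I1 issues→DivU
[2] I1 reads; I2 issues→AddU
[3] I3 issues→IntU
[4] I3 reads
[5] I3 exec-done
[9] I1 exec-done
[10] I1 writes R3
[11] I2 reads
[12] I3 writes R1
[13] I2 exec-done
[14] I2 writes R0
[15] I4 issues→AddU
[16] I4 reads; I5 issues→MulU
[17] I5 reads
[18] I4 exec-done
[19] I4 writes R3
[20] I5 exec-done
[21] I5 writes R0
[22] I6 issues→DivU
[23] I6 reads
[30] I6 exec-done
[31] I6 writes R0

cycle = 12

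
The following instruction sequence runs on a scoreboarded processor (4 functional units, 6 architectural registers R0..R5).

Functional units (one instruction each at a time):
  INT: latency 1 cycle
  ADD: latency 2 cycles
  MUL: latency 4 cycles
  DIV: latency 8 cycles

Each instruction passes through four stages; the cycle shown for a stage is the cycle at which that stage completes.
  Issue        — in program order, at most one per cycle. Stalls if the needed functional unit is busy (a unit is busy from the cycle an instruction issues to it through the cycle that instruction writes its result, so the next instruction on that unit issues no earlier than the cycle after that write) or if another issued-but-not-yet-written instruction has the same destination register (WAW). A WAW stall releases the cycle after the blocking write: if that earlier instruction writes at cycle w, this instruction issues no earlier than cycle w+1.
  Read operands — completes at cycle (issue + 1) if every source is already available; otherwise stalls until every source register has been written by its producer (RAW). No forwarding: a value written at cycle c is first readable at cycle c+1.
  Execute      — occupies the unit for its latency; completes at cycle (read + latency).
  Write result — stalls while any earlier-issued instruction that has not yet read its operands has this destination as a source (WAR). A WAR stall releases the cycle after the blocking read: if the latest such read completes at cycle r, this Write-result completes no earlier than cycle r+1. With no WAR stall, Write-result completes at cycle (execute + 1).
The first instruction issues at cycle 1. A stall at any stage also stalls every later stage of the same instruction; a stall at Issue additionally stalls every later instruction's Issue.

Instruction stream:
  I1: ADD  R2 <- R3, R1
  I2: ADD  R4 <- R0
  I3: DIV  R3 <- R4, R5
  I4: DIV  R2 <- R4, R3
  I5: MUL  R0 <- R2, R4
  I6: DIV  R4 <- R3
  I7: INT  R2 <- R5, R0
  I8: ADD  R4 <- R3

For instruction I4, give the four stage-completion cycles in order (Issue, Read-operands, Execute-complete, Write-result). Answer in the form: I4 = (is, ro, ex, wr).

I4 = (21, 22, 30, 31)

cycle 1: I1 dispatched to ADD
cycle 2: I1 operands ready
cycle 4: I1 complete
cycle 5: R2←I1
cycle 6: I2 dispatched to ADD
cycle 7: I2 operands ready | I3 dispatched to DIV
cycle 9: I2 complete
cycle 10: R4←I2
cycle 11: I3 operands ready
cycle 19: I3 complete
cycle 20: R3←I3
cycle 21: I4 dispatched to DIV
cycle 22: I4 operands ready | I5 dispatched to MUL
cycle 30: I4 complete
cycle 31: R2←I4
cycle 32: I5 operands ready | I6 dispatched to DIV
cycle 33: I6 operands ready | I7 dispatched to INT
cycle 36: I5 complete
cycle 37: R0←I5
cycle 38: I7 operands ready
cycle 39: I7 complete
cycle 40: R2←I7
cycle 41: I6 complete
cycle 42: R4←I6
cycle 43: I8 dispatched to ADD
cycle 44: I8 operands ready
cycle 46: I8 complete
cycle 47: R4←I8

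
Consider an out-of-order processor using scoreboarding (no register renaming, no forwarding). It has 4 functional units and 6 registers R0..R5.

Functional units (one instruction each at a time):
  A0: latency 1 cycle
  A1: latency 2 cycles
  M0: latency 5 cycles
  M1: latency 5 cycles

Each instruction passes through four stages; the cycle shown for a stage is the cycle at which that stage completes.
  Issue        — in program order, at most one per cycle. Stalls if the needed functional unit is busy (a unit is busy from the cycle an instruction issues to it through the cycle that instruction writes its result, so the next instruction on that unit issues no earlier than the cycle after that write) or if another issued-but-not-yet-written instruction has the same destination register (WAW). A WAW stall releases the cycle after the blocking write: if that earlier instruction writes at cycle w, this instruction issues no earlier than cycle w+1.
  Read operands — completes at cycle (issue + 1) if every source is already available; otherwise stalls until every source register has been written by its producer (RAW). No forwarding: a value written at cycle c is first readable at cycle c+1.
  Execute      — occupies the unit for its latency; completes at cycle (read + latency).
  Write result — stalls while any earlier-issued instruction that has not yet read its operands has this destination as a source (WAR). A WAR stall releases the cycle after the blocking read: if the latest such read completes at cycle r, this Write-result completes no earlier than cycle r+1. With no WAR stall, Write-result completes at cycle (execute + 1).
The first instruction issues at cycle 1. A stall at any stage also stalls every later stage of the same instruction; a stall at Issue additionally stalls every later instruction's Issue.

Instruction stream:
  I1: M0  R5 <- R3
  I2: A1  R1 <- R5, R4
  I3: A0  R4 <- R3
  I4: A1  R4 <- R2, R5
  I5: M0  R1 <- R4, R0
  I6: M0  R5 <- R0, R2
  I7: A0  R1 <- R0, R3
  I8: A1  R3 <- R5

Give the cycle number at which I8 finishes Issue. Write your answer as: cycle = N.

[1] I1→M0
[2] I1 RO; I2→A1
[3] I3→A0
[4] I3 RO
[5] I3 EX
[7] I1 EX
[8] I1 WR R5
[9] I2 RO
[10] I3 WR R4
[11] I2 EX
[12] I2 WR R1
[13] I4→A1
[14] I4 RO; I5→M0
[16] I4 EX
[17] I4 WR R4
[18] I5 RO
[23] I5 EX
[24] I5 WR R1
[25] I6→M0
[26] I6 RO; I7→A0
[27] I7 RO; I8→A1
[28] I7 EX
[29] I7 WR R1
[31] I6 EX
[32] I6 WR R5
[33] I8 RO
[35] I8 EX
[36] I8 WR R3

cycle = 27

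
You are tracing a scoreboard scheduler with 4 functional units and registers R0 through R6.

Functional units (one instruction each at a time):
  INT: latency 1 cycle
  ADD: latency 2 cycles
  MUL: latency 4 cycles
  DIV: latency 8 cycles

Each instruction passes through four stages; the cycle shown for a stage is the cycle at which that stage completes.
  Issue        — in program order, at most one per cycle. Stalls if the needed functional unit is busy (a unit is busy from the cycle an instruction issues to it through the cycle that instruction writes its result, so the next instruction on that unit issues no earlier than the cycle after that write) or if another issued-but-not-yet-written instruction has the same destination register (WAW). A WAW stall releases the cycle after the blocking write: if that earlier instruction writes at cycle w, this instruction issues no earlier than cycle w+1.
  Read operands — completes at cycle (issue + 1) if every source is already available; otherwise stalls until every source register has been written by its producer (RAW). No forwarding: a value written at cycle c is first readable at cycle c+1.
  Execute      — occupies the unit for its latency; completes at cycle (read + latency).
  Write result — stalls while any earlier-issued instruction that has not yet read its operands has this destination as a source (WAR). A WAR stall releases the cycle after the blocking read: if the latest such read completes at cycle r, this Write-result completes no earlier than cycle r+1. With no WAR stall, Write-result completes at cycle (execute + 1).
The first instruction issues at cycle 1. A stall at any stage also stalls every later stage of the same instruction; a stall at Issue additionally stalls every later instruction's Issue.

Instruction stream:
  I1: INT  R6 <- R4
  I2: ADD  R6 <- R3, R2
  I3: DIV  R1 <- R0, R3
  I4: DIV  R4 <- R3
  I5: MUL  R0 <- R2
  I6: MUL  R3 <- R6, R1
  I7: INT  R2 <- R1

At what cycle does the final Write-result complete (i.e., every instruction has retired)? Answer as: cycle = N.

[I1] 1/2/3/4
[I2] 5/6/8/9  (WAW R6: wait I1 write@4)
[I3] 6/7/15/16
[I4] 17/18/26/27  (struct: DIV busy until I3 writes@16)
[I5] 18/19/23/24
[I6] 25/26/30/31  (struct: MUL busy until I5 writes@24)
[I7] 26/27/28/29

cycle = 31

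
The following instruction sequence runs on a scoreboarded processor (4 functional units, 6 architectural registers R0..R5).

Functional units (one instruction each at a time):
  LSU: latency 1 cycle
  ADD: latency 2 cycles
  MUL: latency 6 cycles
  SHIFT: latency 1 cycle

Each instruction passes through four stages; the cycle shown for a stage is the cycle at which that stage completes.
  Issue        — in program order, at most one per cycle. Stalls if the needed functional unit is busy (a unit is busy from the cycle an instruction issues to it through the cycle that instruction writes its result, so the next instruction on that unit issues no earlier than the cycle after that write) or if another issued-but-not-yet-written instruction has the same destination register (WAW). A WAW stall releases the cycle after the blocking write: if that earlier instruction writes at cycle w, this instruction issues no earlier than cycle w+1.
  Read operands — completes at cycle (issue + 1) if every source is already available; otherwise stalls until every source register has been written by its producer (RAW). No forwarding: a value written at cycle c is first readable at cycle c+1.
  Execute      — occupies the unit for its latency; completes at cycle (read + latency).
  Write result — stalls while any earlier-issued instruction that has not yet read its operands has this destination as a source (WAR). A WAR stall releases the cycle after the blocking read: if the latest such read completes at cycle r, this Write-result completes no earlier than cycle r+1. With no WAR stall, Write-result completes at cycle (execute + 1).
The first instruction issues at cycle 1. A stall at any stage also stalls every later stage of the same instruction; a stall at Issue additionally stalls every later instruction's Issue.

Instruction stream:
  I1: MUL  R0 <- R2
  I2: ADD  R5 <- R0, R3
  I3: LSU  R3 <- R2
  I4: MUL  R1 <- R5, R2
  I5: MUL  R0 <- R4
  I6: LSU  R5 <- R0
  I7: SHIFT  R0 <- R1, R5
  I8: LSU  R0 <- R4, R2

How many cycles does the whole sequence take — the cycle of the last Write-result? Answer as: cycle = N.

cycle = 40

I1  is:1  ro:2  ex:8  wr:9
I2  is:2  ro:10  ex:12  wr:13  — RAW R0: wait I1 write@9
I3  is:3  ro:4  ex:5  wr:11  — WAR R3: wait I2 read@10
I4  is:10  ro:14  ex:20  wr:21  — struct: MUL busy until I1 writes@9, RAW R5: wait I2 write@13
I5  is:22  ro:23  ex:29  wr:30  — struct: MUL busy until I4 writes@21
I6  is:23  ro:31  ex:32  wr:33  — RAW R0: wait I5 write@30
I7  is:31  ro:34  ex:35  wr:36  — WAW R0: wait I5 write@30, RAW R5: wait I6 write@33
I8  is:37  ro:38  ex:39  wr:40  — WAW R0: wait I7 write@36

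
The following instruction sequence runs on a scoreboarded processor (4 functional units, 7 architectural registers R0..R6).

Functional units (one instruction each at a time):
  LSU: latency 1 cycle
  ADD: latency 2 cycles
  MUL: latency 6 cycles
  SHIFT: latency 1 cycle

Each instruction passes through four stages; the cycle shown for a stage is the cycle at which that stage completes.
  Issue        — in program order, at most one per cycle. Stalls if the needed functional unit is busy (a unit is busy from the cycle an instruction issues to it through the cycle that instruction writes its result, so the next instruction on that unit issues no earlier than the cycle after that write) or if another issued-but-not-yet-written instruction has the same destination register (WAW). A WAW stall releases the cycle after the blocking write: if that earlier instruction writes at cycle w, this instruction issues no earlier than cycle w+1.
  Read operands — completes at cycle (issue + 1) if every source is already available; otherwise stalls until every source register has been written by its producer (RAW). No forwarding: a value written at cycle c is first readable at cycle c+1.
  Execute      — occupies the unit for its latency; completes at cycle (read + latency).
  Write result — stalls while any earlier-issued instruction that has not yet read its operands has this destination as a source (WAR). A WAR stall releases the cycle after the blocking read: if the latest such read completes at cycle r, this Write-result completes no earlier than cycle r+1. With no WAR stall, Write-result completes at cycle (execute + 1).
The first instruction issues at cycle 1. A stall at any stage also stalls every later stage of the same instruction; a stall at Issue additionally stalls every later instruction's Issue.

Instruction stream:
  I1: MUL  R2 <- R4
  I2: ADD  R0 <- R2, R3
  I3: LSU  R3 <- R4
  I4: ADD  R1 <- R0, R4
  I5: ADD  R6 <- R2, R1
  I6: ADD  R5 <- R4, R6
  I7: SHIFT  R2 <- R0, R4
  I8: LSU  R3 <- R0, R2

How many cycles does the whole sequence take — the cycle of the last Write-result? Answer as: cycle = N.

cycle = 31

cycle 1: issue I1 (MUL)
cycle 2: I1 read-ops · issue I2 (ADD)
cycle 3: issue I3 (LSU)
cycle 4: I3 read-ops
cycle 5: I3 finished on LSU
cycle 8: I1 finished on MUL
cycle 9: I1→R2
cycle 10: I2 read-ops
cycle 11: I3→R3
cycle 12: I2 finished on ADD
cycle 13: I2→R0
cycle 14: issue I4 (ADD)
cycle 15: I4 read-ops
cycle 17: I4 finished on ADD
cycle 18: I4→R1
cycle 19: issue I5 (ADD)
cycle 20: I5 read-ops
cycle 22: I5 finished on ADD
cycle 23: I5→R6
cycle 24: issue I6 (ADD)
cycle 25: I6 read-ops · issue I7 (SHIFT)
cycle 26: I7 read-ops · issue I8 (LSU)
cycle 27: I6 finished on ADD · I7 finished on SHIFT
cycle 28: I6→R5 · I7→R2
cycle 29: I8 read-ops
cycle 30: I8 finished on LSU
cycle 31: I8→R3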